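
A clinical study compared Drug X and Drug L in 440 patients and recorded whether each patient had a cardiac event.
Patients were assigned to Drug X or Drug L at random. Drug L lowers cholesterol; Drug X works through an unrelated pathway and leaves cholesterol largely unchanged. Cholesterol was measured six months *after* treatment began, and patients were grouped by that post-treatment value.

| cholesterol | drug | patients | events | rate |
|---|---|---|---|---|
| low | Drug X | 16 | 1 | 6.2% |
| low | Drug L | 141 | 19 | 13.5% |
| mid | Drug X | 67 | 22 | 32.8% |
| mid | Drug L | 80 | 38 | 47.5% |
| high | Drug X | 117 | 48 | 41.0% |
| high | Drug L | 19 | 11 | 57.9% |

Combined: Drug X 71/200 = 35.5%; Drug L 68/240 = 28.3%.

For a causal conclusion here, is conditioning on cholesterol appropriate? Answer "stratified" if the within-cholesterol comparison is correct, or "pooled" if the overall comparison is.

The stratified and pooled comparisons disagree (Drug X wins within each cholesterol; Drug L wins overall), so the answer turns on the causal role of cholesterol.
The distribution of cholesterol is itself part of what the drug does — it is an intermediate outcome. Holding it fixed would remove that part of the effect; the total effect is the pooled difference.
Pooled: Drug X 35.5% vs Drug L 28.3%; Drug L is lower overall.

pooled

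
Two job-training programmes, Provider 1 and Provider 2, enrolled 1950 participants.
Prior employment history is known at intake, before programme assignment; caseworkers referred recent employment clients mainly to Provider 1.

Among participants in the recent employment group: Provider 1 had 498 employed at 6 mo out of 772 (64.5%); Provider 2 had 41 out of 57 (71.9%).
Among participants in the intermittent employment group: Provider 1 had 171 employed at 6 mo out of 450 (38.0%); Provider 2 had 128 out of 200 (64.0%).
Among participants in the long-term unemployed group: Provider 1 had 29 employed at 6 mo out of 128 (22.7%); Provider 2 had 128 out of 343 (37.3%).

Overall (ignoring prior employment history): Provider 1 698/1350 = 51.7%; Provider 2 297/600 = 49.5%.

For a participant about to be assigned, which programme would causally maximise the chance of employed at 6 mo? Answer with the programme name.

Since prior employment history is a pre-existing factor (not a product of the programme) and it affects the outcome on its own, it is a confounder. The stratified rates, not the pooled rate, identify the causal effect.
Within each level — recent employment: 64.5% vs 71.9%; intermittent employment: 38.0% vs 64.0%; long-term unemployed: 22.7% vs 37.3% — Provider 2 is higher every time.

Provider 2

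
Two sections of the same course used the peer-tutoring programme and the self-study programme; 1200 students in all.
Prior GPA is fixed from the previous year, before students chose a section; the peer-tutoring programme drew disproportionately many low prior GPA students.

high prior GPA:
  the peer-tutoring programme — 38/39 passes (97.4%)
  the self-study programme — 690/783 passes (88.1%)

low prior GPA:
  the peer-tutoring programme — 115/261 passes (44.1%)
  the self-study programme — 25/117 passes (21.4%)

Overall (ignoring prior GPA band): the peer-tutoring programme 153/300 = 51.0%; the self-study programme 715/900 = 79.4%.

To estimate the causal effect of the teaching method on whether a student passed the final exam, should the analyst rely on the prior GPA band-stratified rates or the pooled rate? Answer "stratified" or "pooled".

Within every prior GPA band level the peer-tutoring programme has the higher rate, yet pooled the self-study programme does — Simpson's reversal.
Prior GPA band satisfies the back-door criterion: it is not a descendant of the teaching method, and it blocks the spurious path from teaching method to outcome. Adjusting for it (i.e., using the within-prior GPA band rates) gives the causal effect.
Within each level — high prior GPA: 97.4% vs 88.1%; low prior GPA: 44.1% vs 21.4% — the peer-tutoring programme is higher every time.

stratified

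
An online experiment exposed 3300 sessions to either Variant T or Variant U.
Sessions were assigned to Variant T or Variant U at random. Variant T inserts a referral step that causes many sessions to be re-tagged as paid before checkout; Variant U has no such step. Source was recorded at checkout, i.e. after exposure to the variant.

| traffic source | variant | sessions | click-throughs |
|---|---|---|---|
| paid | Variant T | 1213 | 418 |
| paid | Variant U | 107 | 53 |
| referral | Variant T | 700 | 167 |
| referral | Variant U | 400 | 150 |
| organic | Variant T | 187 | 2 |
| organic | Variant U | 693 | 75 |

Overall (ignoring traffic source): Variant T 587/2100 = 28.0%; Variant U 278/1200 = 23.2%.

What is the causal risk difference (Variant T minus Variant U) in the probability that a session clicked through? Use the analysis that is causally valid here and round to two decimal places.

Because the variant influences traffic source, traffic source is a post-treatment mediator, not a confounder. Stratifying on it would bias the estimate; the causal effect is the crude pooled difference.
The causal difference is the pooled difference: 0.280 − 0.232 = +0.048.

+0.05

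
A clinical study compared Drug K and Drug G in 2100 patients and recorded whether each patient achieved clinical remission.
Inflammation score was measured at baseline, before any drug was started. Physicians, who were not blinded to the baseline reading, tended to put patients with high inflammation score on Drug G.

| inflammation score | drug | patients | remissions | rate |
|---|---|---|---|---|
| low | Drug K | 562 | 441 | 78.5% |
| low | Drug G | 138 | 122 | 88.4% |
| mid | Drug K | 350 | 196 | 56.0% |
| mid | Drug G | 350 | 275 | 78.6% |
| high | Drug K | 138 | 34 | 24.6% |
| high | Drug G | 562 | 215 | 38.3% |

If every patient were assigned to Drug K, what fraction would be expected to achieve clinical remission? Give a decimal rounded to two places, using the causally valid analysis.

The inflammation score-specific comparison favours Drug G throughout, but the pooled figures favour Drug K. The question is whether to condition on inflammation score.
Inflammation score is set before the drug has any effect — it is not caused by the drug — and it independently drives the outcome. That makes it a confounder, so the causal comparison is within inflammation score levels.
Standardising Drug K to the population inflammation score mix: 0.333·441/562 + 0.333·196/350 + 0.333·34/138 = 0.530.

0.53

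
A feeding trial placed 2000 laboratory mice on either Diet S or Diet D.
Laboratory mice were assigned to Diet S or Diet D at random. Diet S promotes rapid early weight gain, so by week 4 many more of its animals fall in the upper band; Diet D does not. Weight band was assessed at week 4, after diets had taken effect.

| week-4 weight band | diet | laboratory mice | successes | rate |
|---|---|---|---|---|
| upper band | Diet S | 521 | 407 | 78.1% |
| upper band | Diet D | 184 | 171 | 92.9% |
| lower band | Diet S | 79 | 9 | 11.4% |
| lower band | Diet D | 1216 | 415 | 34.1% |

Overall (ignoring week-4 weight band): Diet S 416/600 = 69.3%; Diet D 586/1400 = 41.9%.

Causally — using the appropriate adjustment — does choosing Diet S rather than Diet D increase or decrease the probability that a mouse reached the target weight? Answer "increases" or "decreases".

increases

Because the diet influences week-4 weight band, week-4 weight band is a post-treatment mediator, not a confounder. Stratifying on it would bias the estimate; the causal effect is the crude pooled difference.
Pooled: Diet S 69.3% vs Diet D 41.9%; Diet S is higher overall.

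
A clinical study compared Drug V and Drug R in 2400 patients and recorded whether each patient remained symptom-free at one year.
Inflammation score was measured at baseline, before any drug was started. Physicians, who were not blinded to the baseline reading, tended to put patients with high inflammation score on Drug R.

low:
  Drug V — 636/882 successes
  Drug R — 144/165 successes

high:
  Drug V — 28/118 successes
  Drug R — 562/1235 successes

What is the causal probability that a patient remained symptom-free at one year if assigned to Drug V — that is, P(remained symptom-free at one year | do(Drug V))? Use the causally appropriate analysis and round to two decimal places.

0.45

Since inflammation score is a pre-existing factor (not a product of the drug) and it affects the outcome on its own, it is a confounder. The stratified rates, not the pooled rate, identify the causal effect.
Standardising Drug V to the population inflammation score mix: 0.436·636/882 + 0.564·28/118 = 0.448.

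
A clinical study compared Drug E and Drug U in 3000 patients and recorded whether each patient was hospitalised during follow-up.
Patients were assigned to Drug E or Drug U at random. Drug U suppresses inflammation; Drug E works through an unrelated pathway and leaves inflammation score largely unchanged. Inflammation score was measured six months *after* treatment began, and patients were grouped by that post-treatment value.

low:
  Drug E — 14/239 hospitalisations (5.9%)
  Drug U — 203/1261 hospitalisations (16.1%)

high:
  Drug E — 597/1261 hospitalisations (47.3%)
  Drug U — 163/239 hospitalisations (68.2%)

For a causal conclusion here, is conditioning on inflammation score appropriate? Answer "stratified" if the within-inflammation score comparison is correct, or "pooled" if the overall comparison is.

The distribution of inflammation score is itself part of what the drug does — it is an intermediate outcome. Holding it fixed would remove that part of the effect; the total effect is the pooled difference.
Pooled: Drug E 40.7% vs Drug U 24.4%; Drug U is lower overall.

pooled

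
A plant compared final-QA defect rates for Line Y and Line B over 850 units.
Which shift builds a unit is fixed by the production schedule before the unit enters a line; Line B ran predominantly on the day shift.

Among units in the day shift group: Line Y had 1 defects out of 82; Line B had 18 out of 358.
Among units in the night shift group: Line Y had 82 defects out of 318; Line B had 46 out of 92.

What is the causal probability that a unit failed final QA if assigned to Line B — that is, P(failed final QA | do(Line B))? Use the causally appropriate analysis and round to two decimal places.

0.27

Since shift is a pre-existing factor (not a product of the line) and it affects the outcome on its own, it is a confounder. The stratified rates, not the pooled rate, identify the causal effect.
Standardising Line B to the population shift mix: 0.518·18/358 + 0.482·46/92 = 0.267.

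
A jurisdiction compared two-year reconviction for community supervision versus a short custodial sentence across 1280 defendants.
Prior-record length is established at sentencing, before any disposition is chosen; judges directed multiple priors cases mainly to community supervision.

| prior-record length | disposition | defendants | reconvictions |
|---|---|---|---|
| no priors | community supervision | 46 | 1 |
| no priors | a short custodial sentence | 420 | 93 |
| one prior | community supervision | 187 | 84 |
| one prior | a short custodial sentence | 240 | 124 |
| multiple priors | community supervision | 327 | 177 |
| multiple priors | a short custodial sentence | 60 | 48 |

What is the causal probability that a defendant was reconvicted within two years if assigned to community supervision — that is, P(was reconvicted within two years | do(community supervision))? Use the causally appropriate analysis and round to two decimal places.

0.32

Within every prior-record length level community supervision has the lower rate, yet pooled a short custodial sentence does — Simpson's reversal.
Prior-record length is set before the disposition has any effect — it is not caused by the disposition — and it independently drives the outcome. That makes it a confounder, so the causal comparison is within prior-record length levels.
Standardising community supervision to the population prior-record length mix: 0.364·1/46 + 0.334·84/187 + 0.302·177/327 = 0.321.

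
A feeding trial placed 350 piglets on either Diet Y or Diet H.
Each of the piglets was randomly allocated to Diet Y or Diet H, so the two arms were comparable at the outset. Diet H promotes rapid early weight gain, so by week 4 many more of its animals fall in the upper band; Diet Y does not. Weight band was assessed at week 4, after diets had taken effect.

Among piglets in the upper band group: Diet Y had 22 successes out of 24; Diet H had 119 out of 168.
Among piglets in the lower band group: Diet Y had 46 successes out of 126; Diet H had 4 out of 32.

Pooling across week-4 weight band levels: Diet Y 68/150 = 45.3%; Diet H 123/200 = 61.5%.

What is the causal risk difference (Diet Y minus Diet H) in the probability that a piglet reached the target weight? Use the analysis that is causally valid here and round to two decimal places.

Diet Y is higher inside every week-4 weight band stratum but Diet H is higher in aggregate. Whether to stratify depends on how week-4 weight band relates to the diet.
Week-4 weight band is recorded after the diet and is itself shifted by it — it sits on the causal path from diet to outcome. Conditioning on a mediator would strip out part of the effect we want; the pooled comparison gives the total causal effect.
The causal difference is the pooled difference: 0.453 − 0.615 = -0.162.

-0.16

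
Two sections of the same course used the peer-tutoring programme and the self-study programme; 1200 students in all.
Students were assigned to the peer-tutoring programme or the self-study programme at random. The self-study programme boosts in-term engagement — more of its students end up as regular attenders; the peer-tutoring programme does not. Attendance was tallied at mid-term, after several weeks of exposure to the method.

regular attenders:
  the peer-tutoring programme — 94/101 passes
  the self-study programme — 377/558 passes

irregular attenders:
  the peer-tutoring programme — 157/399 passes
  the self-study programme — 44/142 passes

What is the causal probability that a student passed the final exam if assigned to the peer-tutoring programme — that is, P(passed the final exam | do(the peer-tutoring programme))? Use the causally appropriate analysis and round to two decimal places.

0.50

Because the teaching method influences mid-term attendance, mid-term attendance is a post-treatment mediator, not a confounder. Stratifying on it would bias the estimate; the causal effect is the crude pooled difference.
So P(outcome | do(the peer-tutoring programme)) is just the pooled rate for the peer-tutoring programme: 251/500 = 0.502.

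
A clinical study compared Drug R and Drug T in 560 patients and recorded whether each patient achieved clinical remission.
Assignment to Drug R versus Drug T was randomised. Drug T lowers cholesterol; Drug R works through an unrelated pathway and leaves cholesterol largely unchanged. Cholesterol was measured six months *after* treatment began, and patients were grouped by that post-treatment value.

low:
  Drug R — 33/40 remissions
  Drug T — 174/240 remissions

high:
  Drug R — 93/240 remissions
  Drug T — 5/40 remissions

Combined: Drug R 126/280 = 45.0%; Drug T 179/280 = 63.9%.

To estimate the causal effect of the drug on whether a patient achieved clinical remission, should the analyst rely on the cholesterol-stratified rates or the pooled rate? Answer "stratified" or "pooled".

Cholesterol is downstream of the drug. One should not condition on a consequence of treatment, so the overall rates are the right comparison.
Pooled: Drug R 45.0% vs Drug T 63.9%; Drug T is higher overall.

pooled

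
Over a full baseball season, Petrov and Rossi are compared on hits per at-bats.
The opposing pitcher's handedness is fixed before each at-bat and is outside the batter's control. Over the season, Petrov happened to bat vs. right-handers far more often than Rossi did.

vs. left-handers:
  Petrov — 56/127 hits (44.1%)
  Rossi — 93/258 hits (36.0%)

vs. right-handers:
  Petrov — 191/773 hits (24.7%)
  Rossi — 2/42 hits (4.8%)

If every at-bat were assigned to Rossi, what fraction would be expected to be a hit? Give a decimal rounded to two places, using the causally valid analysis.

0.15

Within every pitcher handedness level Petrov has the higher rate, yet pooled Rossi does — Simpson's reversal.
Pitcher handedness differs across players for reasons unrelated to any effect of the player itself, and it separately predicts the outcome — a classic confounder. We must compare within pitcher handedness levels.
Standardising Rossi to the population pitcher handedness mix: 0.321·93/258 + 0.679·2/42 = 0.148.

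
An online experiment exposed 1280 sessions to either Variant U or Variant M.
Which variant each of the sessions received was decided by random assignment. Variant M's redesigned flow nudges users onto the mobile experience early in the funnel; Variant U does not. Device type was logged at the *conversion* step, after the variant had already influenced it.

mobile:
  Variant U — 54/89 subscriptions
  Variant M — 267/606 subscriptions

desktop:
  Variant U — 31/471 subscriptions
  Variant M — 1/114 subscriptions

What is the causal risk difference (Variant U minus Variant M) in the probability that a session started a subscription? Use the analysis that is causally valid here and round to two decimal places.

Device type lies on the pathway variant → device type → outcome, so adjusting for it blocks the indirect effect. For the total causal effect of variant, use the unadjusted pooled rates.
The causal difference is the pooled difference: 0.152 − 0.372 = -0.220.

-0.22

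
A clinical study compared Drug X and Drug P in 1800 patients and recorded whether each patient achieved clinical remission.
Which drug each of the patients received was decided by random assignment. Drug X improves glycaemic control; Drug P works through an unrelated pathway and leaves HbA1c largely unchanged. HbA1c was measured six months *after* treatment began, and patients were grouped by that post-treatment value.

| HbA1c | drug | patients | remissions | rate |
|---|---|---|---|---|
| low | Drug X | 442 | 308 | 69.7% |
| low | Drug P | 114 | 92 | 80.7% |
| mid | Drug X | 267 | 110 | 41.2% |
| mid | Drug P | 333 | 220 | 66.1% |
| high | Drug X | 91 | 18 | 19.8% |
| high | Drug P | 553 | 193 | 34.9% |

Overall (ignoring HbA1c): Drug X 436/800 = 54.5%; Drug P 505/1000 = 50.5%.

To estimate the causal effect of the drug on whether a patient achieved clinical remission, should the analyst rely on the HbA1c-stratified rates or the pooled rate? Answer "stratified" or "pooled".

pooled

Because the drug influences HbA1c, HbA1c is a post-treatment mediator, not a confounder. Stratifying on it would bias the estimate; the causal effect is the crude pooled difference.
Pooled: Drug X 54.5% vs Drug P 50.5%; Drug X is higher overall.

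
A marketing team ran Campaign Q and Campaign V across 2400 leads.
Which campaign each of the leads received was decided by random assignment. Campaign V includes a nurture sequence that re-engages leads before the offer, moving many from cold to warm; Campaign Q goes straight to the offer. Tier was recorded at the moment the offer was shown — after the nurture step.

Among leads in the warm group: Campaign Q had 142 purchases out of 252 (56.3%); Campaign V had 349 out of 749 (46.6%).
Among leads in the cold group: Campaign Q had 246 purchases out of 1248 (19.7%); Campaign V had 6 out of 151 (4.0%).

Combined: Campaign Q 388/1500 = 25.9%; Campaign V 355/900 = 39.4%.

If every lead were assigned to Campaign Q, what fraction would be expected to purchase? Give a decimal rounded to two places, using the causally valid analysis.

Engagement tier lies on the pathway campaign → engagement tier → outcome, so adjusting for it blocks the indirect effect. For the total causal effect of campaign, use the unadjusted pooled rates.
So P(outcome | do(Campaign Q)) is just the pooled rate for Campaign Q: 388/1500 = 0.259.

0.26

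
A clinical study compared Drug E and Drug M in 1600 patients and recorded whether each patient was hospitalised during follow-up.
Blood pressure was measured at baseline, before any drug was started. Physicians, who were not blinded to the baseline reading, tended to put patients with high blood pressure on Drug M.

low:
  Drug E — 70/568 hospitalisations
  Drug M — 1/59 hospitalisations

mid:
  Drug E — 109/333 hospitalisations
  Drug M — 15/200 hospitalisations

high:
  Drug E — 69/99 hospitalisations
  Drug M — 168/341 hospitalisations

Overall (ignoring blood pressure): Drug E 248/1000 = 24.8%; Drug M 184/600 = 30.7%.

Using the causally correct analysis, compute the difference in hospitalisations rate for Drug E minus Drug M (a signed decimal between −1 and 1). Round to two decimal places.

Within every blood pressure level Drug M has the lower rate, yet pooled Drug E does — Simpson's reversal.
Nothing the drug does changes blood pressure; the imbalance is an allocation artefact. With blood pressure also predicting the outcome, the pooled figure is confounded, and the within-stratum comparison is the causal one.
Adjusting over the population distribution of blood pressure: 0.392·(0.123−0.017) + 0.333·(0.327−0.075) + 0.275·(0.697−0.493) = +0.182.

+0.18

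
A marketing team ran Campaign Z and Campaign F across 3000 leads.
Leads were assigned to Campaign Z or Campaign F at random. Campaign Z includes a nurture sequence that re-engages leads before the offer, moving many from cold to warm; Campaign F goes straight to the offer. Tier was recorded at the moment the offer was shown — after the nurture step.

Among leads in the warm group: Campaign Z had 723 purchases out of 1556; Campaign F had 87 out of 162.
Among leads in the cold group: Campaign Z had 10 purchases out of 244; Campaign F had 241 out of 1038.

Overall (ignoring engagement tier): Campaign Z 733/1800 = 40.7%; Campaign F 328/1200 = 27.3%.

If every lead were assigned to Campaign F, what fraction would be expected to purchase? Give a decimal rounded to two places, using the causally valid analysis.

The stratified and pooled comparisons disagree (Campaign F wins within each engagement tier; Campaign Z wins overall), so the answer turns on the causal role of engagement tier.
Engagement tier lies on the pathway campaign → engagement tier → outcome, so adjusting for it blocks the indirect effect. For the total causal effect of campaign, use the unadjusted pooled rates.
So P(outcome | do(Campaign F)) is just the pooled rate for Campaign F: 328/1200 = 0.273.

0.27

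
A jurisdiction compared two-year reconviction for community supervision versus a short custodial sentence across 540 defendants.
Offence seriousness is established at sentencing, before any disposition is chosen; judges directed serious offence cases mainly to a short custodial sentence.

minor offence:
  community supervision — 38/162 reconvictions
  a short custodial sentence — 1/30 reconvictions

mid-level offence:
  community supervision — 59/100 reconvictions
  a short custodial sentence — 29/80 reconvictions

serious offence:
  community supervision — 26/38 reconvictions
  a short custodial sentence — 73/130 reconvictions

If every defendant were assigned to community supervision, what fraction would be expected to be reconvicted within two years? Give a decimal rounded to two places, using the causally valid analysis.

The stratified and pooled comparisons disagree (a short custodial sentence wins within each offence seriousness; community supervision wins overall), so the answer turns on the causal role of offence seriousness.
Here offence seriousness is a common cause — it drives both which disposition a case falls under and the outcome. The crude comparison mixes populations; the stratum-specific rates are the causally relevant ones.
Standardising community supervision to the population offence seriousness mix: 0.356·38/162 + 0.333·59/100 + 0.311·26/38 = 0.493.

0.49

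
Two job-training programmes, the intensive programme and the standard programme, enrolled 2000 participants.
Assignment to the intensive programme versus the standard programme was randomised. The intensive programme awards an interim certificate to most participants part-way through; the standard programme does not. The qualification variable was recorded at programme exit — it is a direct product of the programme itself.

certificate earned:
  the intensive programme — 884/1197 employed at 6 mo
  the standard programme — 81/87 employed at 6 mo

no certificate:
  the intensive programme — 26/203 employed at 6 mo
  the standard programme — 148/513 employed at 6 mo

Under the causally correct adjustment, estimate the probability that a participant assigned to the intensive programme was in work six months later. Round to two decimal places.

Qualification attained during the programme is downstream of the programme. One should not condition on a consequence of treatment, so the overall rates are the right comparison.
So P(outcome | do(the intensive programme)) is just the pooled rate for the intensive programme: 910/1400 = 0.650.

0.65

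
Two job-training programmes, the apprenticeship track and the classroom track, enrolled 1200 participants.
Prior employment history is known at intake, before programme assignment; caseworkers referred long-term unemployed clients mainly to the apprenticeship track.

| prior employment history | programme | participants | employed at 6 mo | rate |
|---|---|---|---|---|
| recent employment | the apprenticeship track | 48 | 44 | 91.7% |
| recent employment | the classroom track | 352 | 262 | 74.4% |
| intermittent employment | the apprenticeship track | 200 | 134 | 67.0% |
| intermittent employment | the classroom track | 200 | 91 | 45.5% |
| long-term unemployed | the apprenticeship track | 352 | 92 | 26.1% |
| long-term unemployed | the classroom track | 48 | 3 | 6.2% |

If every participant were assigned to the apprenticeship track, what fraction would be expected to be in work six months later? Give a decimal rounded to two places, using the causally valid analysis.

0.62

The stratified and pooled comparisons disagree (the apprenticeship track wins within each prior employment history; the classroom track wins overall), so the answer turns on the causal role of prior employment history.
Since prior employment history is a pre-existing factor (not a product of the programme) and it affects the outcome on its own, it is a confounder. The stratified rates, not the pooled rate, identify the causal effect.
Standardising the apprenticeship track to the population prior employment history mix: 0.333·44/48 + 0.333·134/200 + 0.333·92/352 = 0.616.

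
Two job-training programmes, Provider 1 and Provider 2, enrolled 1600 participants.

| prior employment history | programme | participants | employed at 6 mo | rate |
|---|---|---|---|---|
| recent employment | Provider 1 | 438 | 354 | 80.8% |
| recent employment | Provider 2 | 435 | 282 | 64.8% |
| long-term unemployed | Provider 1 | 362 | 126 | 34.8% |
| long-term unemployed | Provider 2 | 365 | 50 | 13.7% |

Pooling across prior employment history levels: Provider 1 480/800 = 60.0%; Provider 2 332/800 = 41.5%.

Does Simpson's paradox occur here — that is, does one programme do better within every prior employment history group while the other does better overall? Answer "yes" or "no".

no

Within each prior employment history level (recent employment 80.8% vs 64.8%; long-term unemployed 34.8% vs 13.7%), Provider 1 has the higher rate every time. Pooled: 60.0% vs 41.5% — Provider 1 has the higher rate overall. They agree.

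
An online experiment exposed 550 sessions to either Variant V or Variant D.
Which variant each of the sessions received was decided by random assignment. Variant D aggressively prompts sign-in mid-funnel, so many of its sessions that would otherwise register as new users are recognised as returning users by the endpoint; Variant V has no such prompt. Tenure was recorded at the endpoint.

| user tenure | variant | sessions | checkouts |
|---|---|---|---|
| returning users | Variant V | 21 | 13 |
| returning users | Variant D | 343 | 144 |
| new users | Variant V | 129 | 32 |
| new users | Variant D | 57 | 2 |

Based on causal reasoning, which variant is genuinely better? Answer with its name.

User tenure is downstream of the variant. One should not condition on a consequence of treatment, so the overall rates are the right comparison.
Pooled: Variant V 30.0% vs Variant D 36.5%; Variant D is higher overall.

Variant D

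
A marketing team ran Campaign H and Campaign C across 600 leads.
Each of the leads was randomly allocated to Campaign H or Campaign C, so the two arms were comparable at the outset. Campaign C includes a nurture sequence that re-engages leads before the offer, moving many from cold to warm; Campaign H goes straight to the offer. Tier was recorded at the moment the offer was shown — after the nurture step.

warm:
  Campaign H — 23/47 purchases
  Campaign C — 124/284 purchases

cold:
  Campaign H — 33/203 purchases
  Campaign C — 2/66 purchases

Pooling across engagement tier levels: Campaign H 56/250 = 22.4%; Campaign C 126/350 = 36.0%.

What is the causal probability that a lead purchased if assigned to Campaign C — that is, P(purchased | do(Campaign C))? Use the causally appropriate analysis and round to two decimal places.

0.36

The engagement tier-specific comparison favours Campaign H throughout, but the pooled figures favour Campaign C. The question is whether to condition on engagement tier.
Engagement tier is recorded after the campaign and is itself shifted by it — it sits on the causal path from campaign to outcome. Conditioning on a mediator would strip out part of the effect we want; the pooled comparison gives the total causal effect.
So P(outcome | do(Campaign C)) is just the pooled rate for Campaign C: 126/350 = 0.360.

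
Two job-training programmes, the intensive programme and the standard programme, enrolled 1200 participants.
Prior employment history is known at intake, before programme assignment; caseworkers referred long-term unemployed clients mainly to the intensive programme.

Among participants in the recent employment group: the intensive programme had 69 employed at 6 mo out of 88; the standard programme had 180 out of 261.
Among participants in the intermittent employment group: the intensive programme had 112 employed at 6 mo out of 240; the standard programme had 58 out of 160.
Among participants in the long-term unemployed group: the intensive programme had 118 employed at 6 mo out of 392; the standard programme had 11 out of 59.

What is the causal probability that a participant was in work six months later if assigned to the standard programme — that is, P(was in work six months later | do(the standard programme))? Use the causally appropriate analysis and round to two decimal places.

0.39

The prior employment history-specific comparison favours the intensive programme throughout, but the pooled figures favour the standard programme. The question is whether to condition on prior employment history.
Prior employment history satisfies the back-door criterion: it is not a descendant of the programme, and it blocks the spurious path from programme to outcome. Adjusting for it (i.e., using the within-prior employment history rates) gives the causal effect.
Standardising the standard programme to the population prior employment history mix: 0.291·180/261 + 0.333·58/160 + 0.376·11/59 = 0.391.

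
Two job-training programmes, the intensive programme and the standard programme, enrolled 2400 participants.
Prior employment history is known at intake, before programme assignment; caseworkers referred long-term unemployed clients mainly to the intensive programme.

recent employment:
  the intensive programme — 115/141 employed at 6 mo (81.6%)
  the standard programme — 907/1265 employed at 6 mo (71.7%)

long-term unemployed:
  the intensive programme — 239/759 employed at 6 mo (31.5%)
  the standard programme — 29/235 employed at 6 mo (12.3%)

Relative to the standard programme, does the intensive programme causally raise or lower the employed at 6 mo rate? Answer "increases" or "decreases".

The stratified and pooled comparisons disagree (the intensive programme wins within each prior employment history; the standard programme wins overall), so the answer turns on the causal role of prior employment history.
Prior employment history is set before the programme has any effect — it is not caused by the programme — and it independently drives the outcome. That makes it a confounder, so the causal comparison is within prior employment history levels.
Within each level — recent employment: 81.6% vs 71.7%; long-term unemployed: 31.5% vs 12.3% — the intensive programme is higher every time.

increases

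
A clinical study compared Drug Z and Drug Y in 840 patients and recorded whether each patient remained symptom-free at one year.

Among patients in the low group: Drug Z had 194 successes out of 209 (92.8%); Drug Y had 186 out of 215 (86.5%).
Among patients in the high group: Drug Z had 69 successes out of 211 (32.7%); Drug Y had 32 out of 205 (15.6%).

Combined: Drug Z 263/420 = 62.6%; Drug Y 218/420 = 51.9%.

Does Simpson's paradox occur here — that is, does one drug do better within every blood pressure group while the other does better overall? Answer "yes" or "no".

no

Within each blood pressure level (low 92.8% vs 86.5%; high 32.7% vs 15.6%), Drug Z has the higher rate every time. Pooled: 62.6% vs 51.9% — Drug Z has the higher rate overall. They agree.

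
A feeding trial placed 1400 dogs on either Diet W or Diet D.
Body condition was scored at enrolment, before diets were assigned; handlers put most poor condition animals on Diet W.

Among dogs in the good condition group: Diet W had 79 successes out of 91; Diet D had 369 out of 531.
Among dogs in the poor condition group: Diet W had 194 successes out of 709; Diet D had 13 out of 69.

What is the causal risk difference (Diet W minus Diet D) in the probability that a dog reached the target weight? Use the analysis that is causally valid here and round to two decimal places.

+0.12

Starting body condition differs across diets for reasons unrelated to any effect of the diet itself, and it separately predicts the outcome — a classic confounder. We must compare within starting body condition levels.
Adjusting over the population distribution of starting body condition: 0.444·(0.868−0.695) + 0.556·(0.274−0.188) = +0.124.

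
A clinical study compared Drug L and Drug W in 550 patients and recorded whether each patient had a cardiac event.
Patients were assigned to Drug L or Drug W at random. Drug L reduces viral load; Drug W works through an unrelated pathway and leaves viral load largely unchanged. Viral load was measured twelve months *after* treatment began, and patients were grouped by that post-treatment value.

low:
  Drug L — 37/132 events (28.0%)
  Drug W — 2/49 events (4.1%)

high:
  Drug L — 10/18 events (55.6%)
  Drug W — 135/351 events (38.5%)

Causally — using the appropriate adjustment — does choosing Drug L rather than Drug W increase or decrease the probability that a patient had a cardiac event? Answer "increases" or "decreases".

Viral load is downstream of the drug. One should not condition on a consequence of treatment, so the overall rates are the right comparison.
Pooled: Drug L 31.3% vs Drug W 34.2%; Drug L is lower overall.

decreases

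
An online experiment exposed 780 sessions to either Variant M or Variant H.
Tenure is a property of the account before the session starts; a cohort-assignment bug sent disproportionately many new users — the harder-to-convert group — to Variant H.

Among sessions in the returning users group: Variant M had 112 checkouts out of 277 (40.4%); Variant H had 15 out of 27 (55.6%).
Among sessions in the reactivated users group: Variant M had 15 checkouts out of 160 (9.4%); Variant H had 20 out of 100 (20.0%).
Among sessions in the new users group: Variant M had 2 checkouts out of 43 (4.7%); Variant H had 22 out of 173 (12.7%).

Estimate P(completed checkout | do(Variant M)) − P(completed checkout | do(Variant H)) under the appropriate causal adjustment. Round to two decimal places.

-0.12

Here user tenure is a common cause — it drives both which variant a case falls under and the outcome. The crude comparison mixes populations; the stratum-specific rates are the causally relevant ones.
Adjusting over the population distribution of user tenure: 0.390·(0.404−0.556) + 0.333·(0.094−0.200) + 0.277·(0.047−0.127) = -0.117.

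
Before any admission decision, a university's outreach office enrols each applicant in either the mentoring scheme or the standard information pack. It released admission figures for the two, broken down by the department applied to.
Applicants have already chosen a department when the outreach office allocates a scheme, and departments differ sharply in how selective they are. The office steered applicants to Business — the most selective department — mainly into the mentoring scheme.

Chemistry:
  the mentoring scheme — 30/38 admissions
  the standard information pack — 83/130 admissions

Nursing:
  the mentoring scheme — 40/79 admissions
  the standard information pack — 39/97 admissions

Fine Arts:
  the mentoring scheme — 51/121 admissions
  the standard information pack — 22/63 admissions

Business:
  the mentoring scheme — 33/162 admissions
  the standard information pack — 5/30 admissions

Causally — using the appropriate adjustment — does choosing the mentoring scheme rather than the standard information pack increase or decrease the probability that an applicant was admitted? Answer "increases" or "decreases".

The stratified and pooled comparisons disagree (the mentoring scheme wins within each department; the standard information pack wins overall), so the answer turns on the causal role of department.
Since department is a pre-existing factor (not a product of the outreach scheme) and it affects the outcome on its own, it is a confounder. The stratified rates, not the pooled rate, identify the causal effect.
Within each level — Chemistry: 78.9% vs 63.8%; Nursing: 50.6% vs 40.2%; Fine Arts: 42.1% vs 34.9%; Business: 20.4% vs 16.7% — the mentoring scheme is higher every time.

increases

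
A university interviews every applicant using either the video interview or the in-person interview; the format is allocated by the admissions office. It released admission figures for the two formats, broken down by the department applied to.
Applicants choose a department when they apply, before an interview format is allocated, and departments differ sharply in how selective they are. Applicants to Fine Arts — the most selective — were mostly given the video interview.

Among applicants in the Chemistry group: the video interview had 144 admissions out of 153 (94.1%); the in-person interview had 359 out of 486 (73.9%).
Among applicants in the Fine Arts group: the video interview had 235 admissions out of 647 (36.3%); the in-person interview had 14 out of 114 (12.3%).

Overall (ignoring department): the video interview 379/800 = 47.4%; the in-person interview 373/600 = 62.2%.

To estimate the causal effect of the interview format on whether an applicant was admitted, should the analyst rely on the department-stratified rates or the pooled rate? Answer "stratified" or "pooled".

stratified

the video interview is higher inside every department stratum but the in-person interview is higher in aggregate. Whether to stratify depends on how department relates to the interview format.
Nothing the interview format does changes department; the imbalance is an allocation artefact. With department also predicting the outcome, the pooled figure is confounded, and the within-stratum comparison is the causal one.
Within each level — Chemistry: 94.1% vs 73.9%; Fine Arts: 36.3% vs 12.3% — the video interview is higher every time.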